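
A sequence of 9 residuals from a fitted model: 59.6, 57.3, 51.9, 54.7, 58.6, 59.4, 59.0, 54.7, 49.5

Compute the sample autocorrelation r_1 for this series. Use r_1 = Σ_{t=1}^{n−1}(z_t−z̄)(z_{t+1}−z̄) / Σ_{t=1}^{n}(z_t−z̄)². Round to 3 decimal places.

Mean z̄ = (59.6 + 57.3 + 51.9 + 54.7 + 58.6 + 59.4 + 59.0 + 54.7 + 49.5)/9 = 56.0778
Numerator Σ_{t=1}^{8}(z_t−z̄)(z_{t+1}−z̄) = 24.6040
Denominator Σ(z_t−z̄)² = 104.3556
r_1 = 24.6040 / 104.3556 = 0.236

0.236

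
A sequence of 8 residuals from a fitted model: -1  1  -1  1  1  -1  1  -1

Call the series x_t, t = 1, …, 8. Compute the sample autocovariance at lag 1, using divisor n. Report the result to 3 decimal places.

-0.625

Mean x̄ = (-1 + 1 − 1 + 1 + 1 − 1 + 1 − 1)/8 = 0.0000
Deviations: -1.0000, 1.0000, -1.0000, 1.0000, 1.0000, -1.0000, 1.0000, -1.0000
Σ_{t=1}^{7}(x_t−x̄)(x_{t+1}−x̄) = -5.0000
γ_1 = -5.0000 / 8 = -0.625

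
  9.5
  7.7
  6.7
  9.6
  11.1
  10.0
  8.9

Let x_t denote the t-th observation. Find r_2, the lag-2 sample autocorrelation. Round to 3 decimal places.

Mean x̄ = (9.5 + 7.7 + 6.7 + 9.6 + 11.1 + 10.0 + 8.9)/7 = 9.0714
Deviations from mean: 0.4286, -1.3714, -2.3714, 0.5286, 2.0286, 0.9286, -0.1714
Numerator Σ_{t=1}^{5}(x_t−x̄)(x_{t+2}−x̄) = -6.4088
Denominator Σ(x_t−x̄)² = 12.9743
r_2 = -6.4088 / 12.9743 = -0.494

-0.494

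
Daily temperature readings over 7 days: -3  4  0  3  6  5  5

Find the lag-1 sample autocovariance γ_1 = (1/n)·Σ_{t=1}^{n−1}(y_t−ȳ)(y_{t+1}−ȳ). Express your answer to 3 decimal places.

0.201

Mean ȳ = (-3 + 4 + 0 + 3 + 6 + 5 + 5)/7 = 2.8571
Σ_{t=1}^{6}(y_t−ȳ)(y_{t+1}−ȳ) = 1.4082
γ_1 = 1.4082 / 7 = 0.201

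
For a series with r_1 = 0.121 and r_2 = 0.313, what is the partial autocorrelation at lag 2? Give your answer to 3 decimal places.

0.303

φ_{22} = (r_2 − r_1²) / (1 − r_1²)
r_1² = (0.121)² = 0.014641
Numerator = 0.313 − 0.0146 = 0.2984; denominator = 1 − 0.0146 = 0.9854
φ_{22} = 0.2984 / 0.9854 = 0.303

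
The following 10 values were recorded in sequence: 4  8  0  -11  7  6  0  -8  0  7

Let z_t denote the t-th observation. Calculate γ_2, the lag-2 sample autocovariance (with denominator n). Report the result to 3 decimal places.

Mean z̄ = (4 + 8 + 0 − 11 + 7 + 6 + 0 − 8 + 0 + 7)/10 = 1.3000
Σ_{t=1}^{8}(z_t−z̄)(z_{t+2}−z̄) = -253.5800
γ_2 = -253.5800 / 10 = -25.358

-25.358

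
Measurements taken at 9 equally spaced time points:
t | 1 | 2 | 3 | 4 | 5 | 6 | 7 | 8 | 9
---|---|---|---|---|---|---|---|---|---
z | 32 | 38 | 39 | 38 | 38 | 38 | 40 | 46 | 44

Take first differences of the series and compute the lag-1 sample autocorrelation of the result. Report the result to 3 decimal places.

-0.145

First differences Δz: 6, 1, -1, 0, 0, 2, 6, -2
Mean of differences = 1.5000
Numerator Σ(Δz_t−Δz̄)(Δz_{t+1}−Δz̄) = -9.2500
Denominator Σ(Δz_t−Δz̄)² = 64.0000
r_1(Δz) = -9.2500 / 64.0000 = -0.145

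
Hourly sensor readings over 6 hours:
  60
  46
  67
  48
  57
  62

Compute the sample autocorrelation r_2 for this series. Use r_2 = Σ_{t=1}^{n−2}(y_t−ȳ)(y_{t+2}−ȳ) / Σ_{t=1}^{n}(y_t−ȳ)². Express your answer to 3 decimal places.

Mean ȳ = (60 + 46 + 67 + 48 + 57 + 62)/6 = 56.6667
Deviations from mean: 3.3333, -10.6667, 10.3333, -8.6667, 0.3333, 5.3333
Numerator Σ_{t=1}^{4}(y_t−ȳ)(y_{t+2}−ȳ) = 84.1111
Denominator Σ(y_t−ȳ)² = 335.3333
r_2 = 84.1111 / 335.3333 = 0.251

0.251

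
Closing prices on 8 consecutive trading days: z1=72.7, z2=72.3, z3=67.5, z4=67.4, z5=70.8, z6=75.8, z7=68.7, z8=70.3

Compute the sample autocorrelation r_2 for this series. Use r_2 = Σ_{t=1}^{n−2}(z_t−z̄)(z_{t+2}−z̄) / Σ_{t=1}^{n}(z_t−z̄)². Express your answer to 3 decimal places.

Mean z̄ = (72.7 + 72.3 + 67.5 + 67.4 + 70.8 + 75.8 + 68.7 + 70.3)/8 = 70.6875
Σ(z_t−z̄)(z_{t+2}−z̄) = (-6.4148) + (-5.3011) + (-0.3586) + (-16.8073) + (-0.2236) + (-1.9811) = -31.0866
Denominator Σ(z_t−z̄)² = 57.8688
r_2 = -31.0866 / 57.8688 = -0.537

-0.537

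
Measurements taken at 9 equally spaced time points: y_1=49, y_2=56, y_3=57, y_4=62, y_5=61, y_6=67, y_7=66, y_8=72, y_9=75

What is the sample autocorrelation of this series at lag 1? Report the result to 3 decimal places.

0.536

Mean ȳ = (49 + 56 + 57 + 62 + 61 + 67 + 66 + 72 + 75)/9 = 62.7778
Numerator Σ_{t=1}^{8}(y_t−ȳ)(y_{t+1}−ȳ) = 286.9506
Denominator Σ(y_t−ȳ)² = 535.5556
r_1 = 286.9506 / 535.5556 = 0.536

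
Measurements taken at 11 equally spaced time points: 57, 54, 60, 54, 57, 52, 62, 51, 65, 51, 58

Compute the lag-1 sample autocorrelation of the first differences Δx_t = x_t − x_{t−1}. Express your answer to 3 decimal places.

-0.894

First differences Δx: -3, 6, -6, 3, -5, 10, -11, 14, -14, 7
Mean of differences = 0.1000
Numerator Σ(Δx_t−Δx̄)(Δx_{t+1}−Δx̄) = -694.7100
Denominator Σ(Δx_t−Δx̄)² = 776.9000
r_1(Δx) = -694.7100 / 776.9000 = -0.894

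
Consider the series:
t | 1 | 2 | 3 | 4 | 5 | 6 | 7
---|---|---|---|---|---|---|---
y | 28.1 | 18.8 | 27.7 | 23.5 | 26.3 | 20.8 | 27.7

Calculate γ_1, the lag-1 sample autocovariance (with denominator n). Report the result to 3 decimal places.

-8.746

Mean ȳ = (28.1 + 18.8 + 27.7 + 23.5 + 26.3 + 20.8 + 27.7)/7 = 24.7000
Deviations: 3.4000, -5.9000, 3.0000, -1.2000, 1.6000, -3.9000, 3.0000
Σ_{t=1}^{6}(y_t−ȳ)(y_{t+1}−ȳ) = -61.2200
γ_1 = -61.2200 / 7 = -8.746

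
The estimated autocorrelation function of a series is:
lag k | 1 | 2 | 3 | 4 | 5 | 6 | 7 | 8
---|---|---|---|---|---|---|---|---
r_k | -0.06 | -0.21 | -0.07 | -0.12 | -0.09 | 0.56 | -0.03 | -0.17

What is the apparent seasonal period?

The largest autocorrelation is r_6 = 0.56; the remaining lags stay at or below -0.03.
The dominant spike at lag 6 indicates a seasonal period of 6.

6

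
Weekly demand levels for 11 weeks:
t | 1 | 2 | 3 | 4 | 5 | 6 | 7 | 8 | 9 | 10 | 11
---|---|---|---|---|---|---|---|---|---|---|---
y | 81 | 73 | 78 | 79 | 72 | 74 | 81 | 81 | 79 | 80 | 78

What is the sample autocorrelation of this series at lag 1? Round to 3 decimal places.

0.037

Mean ȳ = (81 + 73 + 78 + 79 + 72 + 74 + 81 + 81 + 79 + 80 + 78)/11 = 77.8182
Numerator Σ_{t=1}^{10}(y_t−ȳ)(y_{t+1}−ȳ) = 4.0579
Denominator Σ(y_t−ȳ)² = 109.6364
r_1 = 4.0579 / 109.6364 = 0.037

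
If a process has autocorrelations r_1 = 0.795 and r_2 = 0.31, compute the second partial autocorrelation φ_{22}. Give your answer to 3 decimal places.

-0.875

φ_{22} = (r_2 − r_1²) / (1 − r_1²)
r_1² = (0.795)² = 0.632025
Numerator = 0.31 − 0.6320 = -0.3220; denominator = 1 − 0.6320 = 0.3680
φ_{22} = -0.3220 / 0.3680 = -0.875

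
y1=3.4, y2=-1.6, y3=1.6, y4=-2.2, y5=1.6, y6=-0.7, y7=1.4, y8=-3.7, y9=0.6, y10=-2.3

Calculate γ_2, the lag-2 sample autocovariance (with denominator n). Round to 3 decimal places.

2.679

Mean ȳ = (3.4 − 1.6 + 1.6 − 2.2 + 1.6 − 0.7 + 1.4 − 3.7 + 0.6 − 2.3)/10 = -0.1900
Σ_{t=1}^{8}(y_t−ȳ)(y_{t+2}−ȳ) = 26.7878
γ_2 = 26.7878 / 10 = 2.679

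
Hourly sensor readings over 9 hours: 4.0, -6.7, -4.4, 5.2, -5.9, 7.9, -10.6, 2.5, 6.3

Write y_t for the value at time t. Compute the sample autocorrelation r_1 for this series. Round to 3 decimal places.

Mean ȳ = (4.0 − 6.7 − 4.4 + 5.2 − 5.9 + 7.9 − 10.6 + 2.5 + 6.3)/9 = -0.1889
Numerator Σ_{t=1}^{8}(y_t−ȳ)(y_{t+1}−ȳ) = -194.2823
Denominator Σ(y_t−ȳ)² = 362.4889
r_1 = -194.2823 / 362.4889 = -0.536

-0.536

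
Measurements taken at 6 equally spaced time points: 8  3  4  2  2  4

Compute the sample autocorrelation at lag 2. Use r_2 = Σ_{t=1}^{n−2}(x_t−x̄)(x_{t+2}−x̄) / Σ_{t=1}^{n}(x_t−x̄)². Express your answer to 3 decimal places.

Mean x̄ = (8 + 3 + 4 + 2 + 2 + 4)/6 = 3.8333
Deviations from mean: 4.1667, -0.8333, 0.1667, -1.8333, -1.8333, 0.1667
Σ(x_t−x̄)(x_{t+2}−x̄) = (0.6944) + (1.5278) + (-0.3056) + (-0.3056) = 1.6111
Denominator Σ(x_t−x̄)² = 24.8333
r_2 = 1.6111 / 24.8333 = 0.065

0.065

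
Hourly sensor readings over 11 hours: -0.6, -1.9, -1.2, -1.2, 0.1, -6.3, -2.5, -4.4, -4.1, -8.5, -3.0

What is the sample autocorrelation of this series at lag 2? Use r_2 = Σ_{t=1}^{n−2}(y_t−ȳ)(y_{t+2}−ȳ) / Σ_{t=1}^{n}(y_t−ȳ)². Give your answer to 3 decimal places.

Mean ȳ = (-0.6 − 1.9 − 1.2 − 1.2 + 0.1 − 6.3 − 2.5 − 4.4 − 4.1 − 8.5 − 3.0)/11 = -3.0545
Numerator Σ_{t=1}^{9}(y_t−ȳ)(y_{t+2}−ȳ) = 19.3304
Denominator Σ(y_t−ȳ)² = 67.5873
r_2 = 19.3304 / 67.5873 = 0.286

0.286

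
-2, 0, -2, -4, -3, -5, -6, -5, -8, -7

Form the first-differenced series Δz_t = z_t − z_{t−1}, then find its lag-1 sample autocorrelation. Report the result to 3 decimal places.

-0.524

First differences Δz: 2, -2, -2, 1, -2, -1, 1, -3, 1
Mean of differences = -0.5556
Numerator Σ(Δz_t−Δz̄)(Δz_{t+1}−Δz̄) = -13.7531
Denominator Σ(Δz_t−Δz̄)² = 26.2222
r_1(Δz) = -13.7531 / 26.2222 = -0.524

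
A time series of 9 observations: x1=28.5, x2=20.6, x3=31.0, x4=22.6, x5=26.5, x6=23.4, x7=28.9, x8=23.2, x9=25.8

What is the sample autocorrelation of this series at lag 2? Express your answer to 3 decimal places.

0.543

Mean x̄ = (28.5 + 20.6 + 31.0 + 22.6 + 26.5 + 23.4 + 28.9 + 23.2 + 25.8)/9 = 25.6111
Σ(x_t−x̄)(x_{t+2}−x̄) = (15.5679) + (15.0890) + (4.7901) + (6.6579) + (2.9235) + (5.3312) + (0.6212) = 50.9809
Denominator Σ(x_t−x̄)² = 93.9089
r_2 = 50.9809 / 93.9089 = 0.543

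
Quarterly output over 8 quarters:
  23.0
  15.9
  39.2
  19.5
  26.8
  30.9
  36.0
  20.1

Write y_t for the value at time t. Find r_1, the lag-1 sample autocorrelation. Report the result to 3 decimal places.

-0.423

Mean ȳ = (23.0 + 15.9 + 39.2 + 19.5 + 26.8 + 30.9 + 36.0 + 20.1)/8 = 26.4250
Deviations from mean: -3.4250, -10.5250, 12.7750, -6.9250, 0.3750, 4.4750, 9.5750, -6.3250
Numerator Σ_{t=1}^{7}(y_t−ȳ)(y_{t+1}−ȳ) = -205.5081
Denominator Σ(y_t−ȳ)² = 485.5150
r_1 = -205.5081 / 485.5150 = -0.423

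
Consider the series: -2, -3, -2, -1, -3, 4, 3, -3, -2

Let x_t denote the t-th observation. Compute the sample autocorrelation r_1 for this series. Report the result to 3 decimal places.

Mean x̄ = (-2 − 3 − 2 − 1 − 3 + 4 + 3 − 3 − 2)/9 = -1.0000
Numerator Σ_{t=1}^{8}(x_t−x̄)(x_{t+1}−x̄) = 8.0000
Denominator Σ(x_t−x̄)² = 56.0000
r_1 = 8.0000 / 56.0000 = 0.143

0.143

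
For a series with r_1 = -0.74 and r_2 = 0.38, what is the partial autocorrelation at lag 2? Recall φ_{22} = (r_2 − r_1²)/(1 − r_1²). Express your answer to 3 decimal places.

-0.370

φ_{22} = (r_2 − r_1²) / (1 − r_1²)
r_1² = (-0.74)² = 0.5476
Numerator = 0.38 − 0.5476 = -0.1676; denominator = 1 − 0.5476 = 0.4524
φ_{22} = -0.1676 / 0.4524 = -0.370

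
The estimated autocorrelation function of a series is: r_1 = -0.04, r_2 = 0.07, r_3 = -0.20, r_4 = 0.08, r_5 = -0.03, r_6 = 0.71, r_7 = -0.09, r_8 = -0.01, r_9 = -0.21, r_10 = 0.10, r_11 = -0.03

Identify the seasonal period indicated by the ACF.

The largest autocorrelation is r_6 = 0.71; the remaining lags stay at or below 0.10.
The dominant spike at lag 6 indicates a seasonal period of 6.

6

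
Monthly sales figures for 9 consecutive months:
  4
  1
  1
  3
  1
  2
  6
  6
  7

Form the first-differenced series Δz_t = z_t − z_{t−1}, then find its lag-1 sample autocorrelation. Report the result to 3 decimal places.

-0.119

First differences Δz: -3, 0, 2, -2, 1, 4, 0, 1
Mean of differences = 0.3750
Numerator Σ(Δz_t−Δz̄)(Δz_{t+1}−Δz̄) = -4.0156
Denominator Σ(Δz_t−Δz̄)² = 33.8750
r_1(Δz) = -4.0156 / 33.8750 = -0.119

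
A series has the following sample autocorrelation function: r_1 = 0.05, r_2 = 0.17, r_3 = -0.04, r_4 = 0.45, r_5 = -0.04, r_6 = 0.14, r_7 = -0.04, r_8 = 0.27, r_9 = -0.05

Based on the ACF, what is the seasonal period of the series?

The largest autocorrelation is r_4 = 0.45, with a weaker echo at lag 8 (0.27); the remaining lags stay at or below 0.17.
The dominant spike at lag 4 indicates a seasonal period of 4.

4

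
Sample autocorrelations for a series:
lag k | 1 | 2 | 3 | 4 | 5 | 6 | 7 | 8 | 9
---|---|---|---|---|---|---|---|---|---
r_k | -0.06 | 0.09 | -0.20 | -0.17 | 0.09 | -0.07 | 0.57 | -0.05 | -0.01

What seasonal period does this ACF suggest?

7

The largest autocorrelation is r_7 = 0.57; the remaining lags stay at or below 0.09.
The dominant spike at lag 7 indicates a seasonal period of 7.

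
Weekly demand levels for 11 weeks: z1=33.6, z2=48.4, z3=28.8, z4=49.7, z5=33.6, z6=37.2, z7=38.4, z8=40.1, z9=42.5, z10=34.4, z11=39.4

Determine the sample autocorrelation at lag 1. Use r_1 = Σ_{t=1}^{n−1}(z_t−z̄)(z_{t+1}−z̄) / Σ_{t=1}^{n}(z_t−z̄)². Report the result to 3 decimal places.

-0.787

Mean z̄ = (33.6 + 48.4 + 28.8 + 49.7 + 33.6 + 37.2 + 38.4 + 40.1 + 42.5 + 34.4 + 39.4)/11 = 38.7364
Numerator Σ_{t=1}^{10}(z_t−z̄)(z_{t+1}−z̄) = -317.0259
Denominator Σ(z_t−z̄)² = 402.8255
r_1 = -317.0259 / 402.8255 = -0.787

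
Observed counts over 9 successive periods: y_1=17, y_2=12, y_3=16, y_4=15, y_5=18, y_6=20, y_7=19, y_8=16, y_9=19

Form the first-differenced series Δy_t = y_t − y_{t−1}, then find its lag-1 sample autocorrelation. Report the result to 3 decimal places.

-0.409

First differences Δy: -5, 4, -1, 3, 2, -1, -3, 3
Mean of differences = 0.2500
Numerator Σ(Δy_t−Δȳ)(Δy_{t+1}−Δȳ) = -30.0625
Denominator Σ(Δy_t−Δȳ)² = 73.5000
r_1(Δy) = -30.0625 / 73.5000 = -0.409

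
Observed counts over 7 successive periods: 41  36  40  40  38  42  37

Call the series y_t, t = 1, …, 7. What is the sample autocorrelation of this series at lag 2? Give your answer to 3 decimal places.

Mean ȳ = (41 + 36 + 40 + 40 + 38 + 42 + 37)/7 = 39.1429
Deviations from mean: 1.8571, -3.1429, 0.8571, 0.8571, -1.1429, 2.8571, -2.1429
Σ(y_t−ȳ)(y_{t+2}−ȳ) = (1.5918) + (-2.6939) + (-0.9796) + (2.4490) + (2.4490) = 2.8163
Denominator Σ(y_t−ȳ)² = 28.8571
r_2 = 2.8163 / 28.8571 = 0.098

0.098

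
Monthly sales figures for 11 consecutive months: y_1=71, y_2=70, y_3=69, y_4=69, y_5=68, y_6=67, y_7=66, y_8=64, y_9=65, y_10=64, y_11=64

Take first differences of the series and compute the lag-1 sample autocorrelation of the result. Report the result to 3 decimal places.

-0.441

First differences Δy: -1, -1, 0, -1, -1, -1, -2, 1, -1, 0
Mean of differences = -0.7000
Numerator Σ(Δy_t−Δȳ)(Δy_{t+1}−Δȳ) = -2.6900
Denominator Σ(Δy_t−Δȳ)² = 6.1000
r_1(Δy) = -2.6900 / 6.1000 = -0.441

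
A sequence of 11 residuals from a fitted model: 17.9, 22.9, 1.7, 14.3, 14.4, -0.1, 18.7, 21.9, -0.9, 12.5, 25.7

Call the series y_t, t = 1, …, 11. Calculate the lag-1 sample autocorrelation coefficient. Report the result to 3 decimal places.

-0.265

Mean ȳ = (17.9 + 22.9 + 1.7 + 14.3 + 14.4 − 0.1 + 18.7 + 21.9 − 0.9 + 12.5 + 25.7)/11 = 13.5455
Numerator Σ_{t=1}^{10}(y_t−ȳ)(y_{t+1}−ȳ) = -235.5902
Denominator Σ(y_t−ȳ)² = 888.1473
r_1 = -235.5902 / 888.1473 = -0.265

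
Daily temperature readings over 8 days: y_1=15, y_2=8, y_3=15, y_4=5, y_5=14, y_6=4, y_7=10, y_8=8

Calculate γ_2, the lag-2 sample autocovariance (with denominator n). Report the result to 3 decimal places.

12.090

Mean ȳ = (15 + 8 + 15 + 5 + 14 + 4 + 10 + 8)/8 = 9.8750
Deviations: 5.1250, -1.8750, 5.1250, -4.8750, 4.1250, -5.8750, 0.1250, -1.8750
Σ_{t=1}^{6}(y_t−ȳ)(y_{t+2}−ȳ) = 96.7188
γ_2 = 96.7188 / 8 = 12.090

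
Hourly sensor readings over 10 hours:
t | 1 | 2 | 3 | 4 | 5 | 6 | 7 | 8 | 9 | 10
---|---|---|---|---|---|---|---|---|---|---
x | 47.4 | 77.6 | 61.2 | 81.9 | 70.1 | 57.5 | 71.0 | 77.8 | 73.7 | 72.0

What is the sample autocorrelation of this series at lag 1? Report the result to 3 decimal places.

-0.298

Mean x̄ = (47.4 + 77.6 + 61.2 + 81.9 + 70.1 + 57.5 + 71.0 + 77.8 + 73.7 + 72.0)/10 = 69.0200
Numerator Σ_{t=1}^{9}(x_t−x̄)(x_{t+1}−x̄) = -302.2364
Denominator Σ(x_t−x̄)² = 1013.7560
r_1 = -302.2364 / 1013.7560 = -0.298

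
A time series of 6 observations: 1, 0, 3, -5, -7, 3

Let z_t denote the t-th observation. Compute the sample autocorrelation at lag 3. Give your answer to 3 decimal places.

0.022

Mean z̄ = (1 + 0 + 3 − 5 − 7 + 3)/6 = -0.8333
Σ(z_t−z̄)(z_{t+3}−z̄) = (-7.6389) + (-5.1389) + (14.6944) = 1.9167
Denominator Σ(z_t−z̄)² = 88.8333
r_3 = 1.9167 / 88.8333 = 0.022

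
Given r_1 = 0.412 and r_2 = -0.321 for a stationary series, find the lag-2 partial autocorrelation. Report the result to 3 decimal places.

φ_{22} = (r_2 − r_1²) / (1 − r_1²)
r_1² = (0.412)² = 0.169744
Numerator = -0.321 − 0.1697 = -0.4907; denominator = 1 − 0.1697 = 0.8303
φ_{22} = -0.4907 / 0.8303 = -0.591

-0.591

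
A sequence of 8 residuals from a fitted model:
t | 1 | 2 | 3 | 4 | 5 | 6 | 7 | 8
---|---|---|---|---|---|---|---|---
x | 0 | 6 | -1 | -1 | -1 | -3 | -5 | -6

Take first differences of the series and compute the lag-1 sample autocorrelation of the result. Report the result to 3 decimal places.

First differences Δx: 6, -7, 0, 0, -2, -2, -1
Mean of differences = -0.8571
Numerator Σ(Δx_t−Δx̄)(Δx_{t+1}−Δx̄) = -46.1633
Denominator Σ(Δx_t−Δx̄)² = 88.8571
r_1(Δx) = -46.1633 / 88.8571 = -0.520

-0.520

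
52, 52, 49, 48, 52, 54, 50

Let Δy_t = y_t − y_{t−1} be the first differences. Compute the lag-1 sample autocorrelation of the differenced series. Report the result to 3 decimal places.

-0.010

First differences Δy: 0, -3, -1, 4, 2, -4
Mean of differences = -0.3333
Numerator Σ(Δy_t−Δȳ)(Δy_{t+1}−Δȳ) = -0.4444
Denominator Σ(Δy_t−Δȳ)² = 45.3333
r_1(Δy) = -0.4444 / 45.3333 = -0.010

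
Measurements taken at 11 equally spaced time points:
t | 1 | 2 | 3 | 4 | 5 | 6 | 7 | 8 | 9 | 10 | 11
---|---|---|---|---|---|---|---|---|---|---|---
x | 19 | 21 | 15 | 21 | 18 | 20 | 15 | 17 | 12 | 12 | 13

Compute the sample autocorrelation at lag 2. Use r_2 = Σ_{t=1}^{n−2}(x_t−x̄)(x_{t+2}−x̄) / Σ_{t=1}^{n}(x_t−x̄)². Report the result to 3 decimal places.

0.416

Mean x̄ = (19 + 21 + 15 + 21 + 18 + 20 + 15 + 17 + 12 + 12 + 13)/11 = 16.6364
Numerator Σ_{t=1}^{9}(x_t−x̄)(x_{t+2}−x̄) = 49.3719
Denominator Σ(x_t−x̄)² = 118.5455
r_2 = 49.3719 / 118.5455 = 0.416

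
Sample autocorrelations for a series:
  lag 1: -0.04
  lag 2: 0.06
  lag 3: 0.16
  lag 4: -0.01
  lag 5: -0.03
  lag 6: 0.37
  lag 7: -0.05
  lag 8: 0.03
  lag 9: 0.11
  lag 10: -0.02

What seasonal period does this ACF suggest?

6

The largest autocorrelation is r_6 = 0.37; the remaining lags stay at or below 0.16.
The dominant spike at lag 6 indicates a seasonal period of 6.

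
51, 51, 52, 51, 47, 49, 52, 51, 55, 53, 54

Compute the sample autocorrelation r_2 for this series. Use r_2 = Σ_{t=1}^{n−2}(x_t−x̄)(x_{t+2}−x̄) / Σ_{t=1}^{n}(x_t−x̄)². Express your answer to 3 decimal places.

0.156

Mean x̄ = (51 + 51 + 52 + 51 + 47 + 49 + 52 + 51 + 55 + 53 + 54)/11 = 51.4545
Numerator Σ_{t=1}^{9}(x_t−x̄)(x_{t+2}−x̄) = 7.5868
Denominator Σ(x_t−x̄)² = 48.7273
r_2 = 7.5868 / 48.7273 = 0.156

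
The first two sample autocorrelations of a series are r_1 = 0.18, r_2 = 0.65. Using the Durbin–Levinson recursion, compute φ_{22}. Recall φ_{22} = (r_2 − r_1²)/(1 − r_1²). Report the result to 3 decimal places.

φ_{22} = (r_2 − r_1²) / (1 − r_1²)
r_1² = (0.18)² = 0.0324
Numerator = 0.65 − 0.0324 = 0.6176; denominator = 1 − 0.0324 = 0.9676
φ_{22} = 0.6176 / 0.9676 = 0.638

0.638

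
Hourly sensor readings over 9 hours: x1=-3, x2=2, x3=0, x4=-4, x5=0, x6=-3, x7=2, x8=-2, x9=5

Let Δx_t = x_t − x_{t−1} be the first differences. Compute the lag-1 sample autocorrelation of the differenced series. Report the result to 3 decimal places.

-0.592

First differences Δx: 5, -2, -4, 4, -3, 5, -4, 7
Mean of differences = 1.0000
Numerator Σ(Δx_t−Δx̄)(Δx_{t+1}−Δx̄) = -90.0000
Denominator Σ(Δx_t−Δx̄)² = 152.0000
r_1(Δx) = -90.0000 / 152.0000 = -0.592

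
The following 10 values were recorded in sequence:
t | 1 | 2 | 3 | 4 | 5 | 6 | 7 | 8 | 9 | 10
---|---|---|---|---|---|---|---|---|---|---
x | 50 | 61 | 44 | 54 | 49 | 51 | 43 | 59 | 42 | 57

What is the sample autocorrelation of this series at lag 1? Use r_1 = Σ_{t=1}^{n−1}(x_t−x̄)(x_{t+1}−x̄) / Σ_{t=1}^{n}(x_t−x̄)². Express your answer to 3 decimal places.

-0.728

Mean x̄ = (50 + 61 + 44 + 54 + 49 + 51 + 43 + 59 + 42 + 57)/10 = 51.0000
Numerator Σ_{t=1}^{9}(x_t−x̄)(x_{t+1}−x̄) = -297.0000
Denominator Σ(x_t−x̄)² = 408.0000
r_1 = -297.0000 / 408.0000 = -0.728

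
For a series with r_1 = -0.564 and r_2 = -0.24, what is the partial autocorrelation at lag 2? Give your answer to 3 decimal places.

-0.818

φ_{22} = (r_2 − r_1²) / (1 − r_1²)
r_1² = (-0.564)² = 0.318096
Numerator = -0.24 − 0.3181 = -0.5581; denominator = 1 − 0.3181 = 0.6819
φ_{22} = -0.5581 / 0.6819 = -0.818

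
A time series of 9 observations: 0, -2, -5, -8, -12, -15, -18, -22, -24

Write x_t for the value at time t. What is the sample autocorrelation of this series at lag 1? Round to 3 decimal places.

0.695

Mean x̄ = (0 − 2 − 5 − 8 − 12 − 15 − 18 − 22 − 24)/9 = -11.7778
Numerator Σ_{t=1}^{8}(x_t−x̄)(x_{t+1}−x̄) = 415.5062
Denominator Σ(x_t−x̄)² = 597.5556
r_1 = 415.5062 / 597.5556 = 0.695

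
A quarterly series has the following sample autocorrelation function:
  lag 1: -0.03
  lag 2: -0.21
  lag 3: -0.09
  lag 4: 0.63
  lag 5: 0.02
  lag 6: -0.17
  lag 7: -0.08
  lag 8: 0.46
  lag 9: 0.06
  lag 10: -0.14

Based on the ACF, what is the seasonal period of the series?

4

The largest autocorrelation is r_4 = 0.63, with a weaker echo at lag 8 (0.46); the remaining lags stay at or below 0.06.
The dominant spike at lag 4 indicates a seasonal period of 4.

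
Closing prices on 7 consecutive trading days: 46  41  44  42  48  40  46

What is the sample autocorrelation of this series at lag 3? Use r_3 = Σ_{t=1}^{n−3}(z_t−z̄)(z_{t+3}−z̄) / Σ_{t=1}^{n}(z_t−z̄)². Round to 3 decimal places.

Mean z̄ = (46 + 41 + 44 + 42 + 48 + 40 + 46)/7 = 43.8571
Deviations from mean: 2.1429, -2.8571, 0.1429, -1.8571, 4.1429, -3.8571, 2.1429
Numerator Σ_{t=1}^{4}(z_t−z̄)(z_{t+3}−z̄) = -20.3469
Denominator Σ(z_t−z̄)² = 52.8571
r_3 = -20.3469 / 52.8571 = -0.385

-0.385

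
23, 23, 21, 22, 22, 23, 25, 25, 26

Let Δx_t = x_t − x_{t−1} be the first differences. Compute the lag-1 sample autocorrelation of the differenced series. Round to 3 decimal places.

-0.090

First differences Δx: 0, -2, 1, 0, 1, 2, 0, 1
Mean of differences = 0.3750
Numerator Σ(Δx_t−Δx̄)(Δx_{t+1}−Δx̄) = -0.8906
Denominator Σ(Δx_t−Δx̄)² = 9.8750
r_1(Δx) = -0.8906 / 9.8750 = -0.090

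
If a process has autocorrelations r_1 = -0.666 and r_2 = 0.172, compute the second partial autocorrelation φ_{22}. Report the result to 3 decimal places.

-0.488

φ_{22} = (r_2 − r_1²) / (1 − r_1²)
r_1² = (-0.666)² = 0.443556
Numerator = 0.172 − 0.4436 = -0.2716; denominator = 1 − 0.4436 = 0.5564
φ_{22} = -0.2716 / 0.5564 = -0.488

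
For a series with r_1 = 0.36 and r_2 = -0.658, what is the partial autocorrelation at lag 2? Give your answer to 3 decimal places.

φ_{22} = (r_2 − r_1²) / (1 − r_1²)
r_1² = (0.36)² = 0.1296
Numerator = -0.658 − 0.1296 = -0.7876; denominator = 1 − 0.1296 = 0.8704
φ_{22} = -0.7876 / 0.8704 = -0.905

-0.905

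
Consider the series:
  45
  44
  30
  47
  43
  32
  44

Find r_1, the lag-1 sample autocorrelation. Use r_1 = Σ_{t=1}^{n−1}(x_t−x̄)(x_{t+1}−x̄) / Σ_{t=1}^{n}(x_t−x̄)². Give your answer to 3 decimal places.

Mean x̄ = (45 + 44 + 30 + 47 + 43 + 32 + 44)/7 = 40.7143
Deviations from mean: 4.2857, 3.2857, -10.7143, 6.2857, 2.2857, -8.7143, 3.2857
Σ(x_t−x̄)(x_{t+1}−x̄) = (14.0816) + (-35.2041) + (-67.3469) + (14.3673) + (-19.9184) + (-28.6327) = -122.6531
Denominator Σ(x_t−x̄)² = 275.4286
r_1 = -122.6531 / 275.4286 = -0.445

-0.445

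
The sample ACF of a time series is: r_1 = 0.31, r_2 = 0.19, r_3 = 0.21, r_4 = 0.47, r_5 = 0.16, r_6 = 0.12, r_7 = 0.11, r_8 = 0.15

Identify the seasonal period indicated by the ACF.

4

The largest autocorrelation is r_4 = 0.47; the remaining lags stay at or below 0.31. The elevated value at lag 1 (0.31), dropping to 0.19 at lag 2, reflects decaying short-term dependence rather than seasonality.
The dominant spike at lag 4 indicates a seasonal period of 4.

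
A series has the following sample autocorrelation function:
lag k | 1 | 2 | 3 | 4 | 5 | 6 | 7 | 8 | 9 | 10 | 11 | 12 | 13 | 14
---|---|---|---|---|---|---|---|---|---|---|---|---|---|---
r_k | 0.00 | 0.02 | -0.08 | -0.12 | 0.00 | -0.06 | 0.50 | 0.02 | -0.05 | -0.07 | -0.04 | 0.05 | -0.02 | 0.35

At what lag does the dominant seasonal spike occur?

The largest autocorrelation is r_7 = 0.50, with a weaker echo at lag 14 (0.35); the remaining lags stay at or below 0.05.
The dominant spike at lag 7 indicates a seasonal period of 7.

7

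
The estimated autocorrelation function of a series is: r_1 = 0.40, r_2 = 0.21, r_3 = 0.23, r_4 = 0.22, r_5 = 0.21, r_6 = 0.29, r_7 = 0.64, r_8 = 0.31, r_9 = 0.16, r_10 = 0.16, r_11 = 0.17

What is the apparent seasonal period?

7

The largest autocorrelation is r_7 = 0.64; the remaining lags stay at or below 0.40. The elevated value at lag 1 (0.40), dropping to 0.21 at lag 2, reflects decaying short-term dependence rather than seasonality.
The dominant spike at lag 7 indicates a seasonal period of 7.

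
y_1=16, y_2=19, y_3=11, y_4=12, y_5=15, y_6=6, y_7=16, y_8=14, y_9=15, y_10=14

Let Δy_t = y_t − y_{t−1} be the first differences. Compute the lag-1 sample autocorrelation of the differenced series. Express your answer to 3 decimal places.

First differences Δy: 3, -8, 1, 3, -9, 10, -2, 1, -1
Mean of differences = -0.2222
Numerator Σ(Δy_t−Δȳ)(Δy_{t+1}−Δȳ) = -169.9383
Denominator Σ(Δy_t−Δȳ)² = 269.5556
r_1(Δy) = -169.9383 / 269.5556 = -0.630

-0.630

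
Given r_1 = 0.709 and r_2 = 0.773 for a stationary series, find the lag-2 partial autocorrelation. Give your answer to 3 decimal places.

0.544

φ_{22} = (r_2 − r_1²) / (1 − r_1²)
r_1² = (0.709)² = 0.502681
Numerator = 0.773 − 0.5027 = 0.2703; denominator = 1 − 0.5027 = 0.4973
φ_{22} = 0.2703 / 0.4973 = 0.544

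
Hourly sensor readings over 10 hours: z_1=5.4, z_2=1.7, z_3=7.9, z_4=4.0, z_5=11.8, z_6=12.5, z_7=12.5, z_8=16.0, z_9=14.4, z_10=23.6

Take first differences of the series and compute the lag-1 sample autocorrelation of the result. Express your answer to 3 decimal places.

-0.639

First differences Δz: -3.7, 6.2, -3.9, 7.8, 0.7, 0.0, 3.5, -1.6, 9.2
Mean of differences = 2.0222
Numerator Σ(Δz_t−Δz̄)(Δz_{t+1}−Δz̄) = -122.1716
Denominator Σ(Δz_t−Δz̄)² = 191.3156
r_1(Δz) = -122.1716 / 191.3156 = -0.639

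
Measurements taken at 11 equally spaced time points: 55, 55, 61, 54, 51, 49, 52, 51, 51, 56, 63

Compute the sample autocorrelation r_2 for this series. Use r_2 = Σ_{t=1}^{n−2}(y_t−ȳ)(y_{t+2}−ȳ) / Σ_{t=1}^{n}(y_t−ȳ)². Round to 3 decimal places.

-0.089

Mean ȳ = (55 + 55 + 61 + 54 + 51 + 49 + 52 + 51 + 51 + 56 + 63)/11 = 54.3636
Numerator Σ_{t=1}^{9}(y_t−ȳ)(y_{t+2}−ȳ) = -16.9917
Denominator Σ(y_t−ȳ)² = 190.5455
r_2 = -16.9917 / 190.5455 = -0.089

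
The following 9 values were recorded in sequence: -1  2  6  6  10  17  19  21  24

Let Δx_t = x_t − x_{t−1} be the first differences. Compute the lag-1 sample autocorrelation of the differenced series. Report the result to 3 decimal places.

-0.178

First differences Δx: 3, 4, 0, 4, 7, 2, 2, 3
Mean of differences = 3.1250
Numerator Σ(Δx_t−Δx̄)(Δx_{t+1}−Δx̄) = -5.1406
Denominator Σ(Δx_t−Δx̄)² = 28.8750
r_1(Δx) = -5.1406 / 28.8750 = -0.178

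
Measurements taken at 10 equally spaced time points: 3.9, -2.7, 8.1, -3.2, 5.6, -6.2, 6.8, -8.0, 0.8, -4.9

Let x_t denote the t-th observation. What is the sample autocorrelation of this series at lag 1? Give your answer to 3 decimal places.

Mean x̄ = (3.9 − 2.7 + 8.1 − 3.2 + 5.6 − 6.2 + 6.8 − 8.0 + 0.8 − 4.9)/10 = 0.0200
Numerator Σ_{t=1}^{9}(x_t−x̄)(x_{t+1}−x̄) = -217.8644
Denominator Σ(x_t−x̄)² = 303.0360
r_1 = -217.8644 / 303.0360 = -0.719

-0.719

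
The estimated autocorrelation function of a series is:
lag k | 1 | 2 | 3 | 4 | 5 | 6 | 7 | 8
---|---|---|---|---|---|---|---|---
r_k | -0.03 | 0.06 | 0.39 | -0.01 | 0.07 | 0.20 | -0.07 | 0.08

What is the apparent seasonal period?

The largest autocorrelation is r_3 = 0.39, with a weaker echo at lag 6 (0.20); the remaining lags stay at or below 0.08.
The dominant spike at lag 3 indicates a seasonal period of 3.

3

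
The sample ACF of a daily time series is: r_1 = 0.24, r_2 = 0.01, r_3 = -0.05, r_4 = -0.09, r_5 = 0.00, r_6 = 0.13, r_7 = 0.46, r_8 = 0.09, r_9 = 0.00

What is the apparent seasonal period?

The largest autocorrelation is r_7 = 0.46; the remaining lags stay at or below 0.24. The elevated value at lag 1 (0.24), dropping to 0.01 at lag 2, reflects decaying short-term dependence rather than seasonality.
The dominant spike at lag 7 indicates a seasonal period of 7.

7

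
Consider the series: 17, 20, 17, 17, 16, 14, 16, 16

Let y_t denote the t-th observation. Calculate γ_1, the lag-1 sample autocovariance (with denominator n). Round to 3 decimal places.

Mean ȳ = (17 + 20 + 17 + 17 + 16 + 14 + 16 + 16)/8 = 16.6250
Deviations: 0.3750, 3.3750, 0.3750, 0.3750, -0.6250, -2.6250, -0.6250, -0.6250
Σ_{t=1}^{7}(y_t−ȳ)(y_{t+1}−ȳ) = 6.1094
γ_1 = 6.1094 / 8 = 0.764

0.764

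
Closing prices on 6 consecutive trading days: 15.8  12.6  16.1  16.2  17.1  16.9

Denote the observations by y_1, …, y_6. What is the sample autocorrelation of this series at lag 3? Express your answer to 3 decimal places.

-0.286

Mean ȳ = (15.8 + 12.6 + 16.1 + 16.2 + 17.1 + 16.9)/6 = 15.7833
Deviations from mean: 0.0167, -3.1833, 0.3167, 0.4167, 1.3167, 1.1167
Numerator Σ_{t=1}^{3}(y_t−ȳ)(y_{t+3}−ȳ) = -3.8308
Denominator Σ(y_t−ȳ)² = 13.3883
r_3 = -3.8308 / 13.3883 = -0.286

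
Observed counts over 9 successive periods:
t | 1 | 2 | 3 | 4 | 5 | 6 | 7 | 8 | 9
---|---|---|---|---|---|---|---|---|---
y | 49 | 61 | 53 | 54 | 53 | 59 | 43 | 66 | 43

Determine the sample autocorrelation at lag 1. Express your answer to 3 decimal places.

Mean ȳ = (49 + 61 + 53 + 54 + 53 + 59 + 43 + 66 + 43)/9 = 53.4444
Numerator Σ_{t=1}^{8}(y_t−ȳ)(y_{t+1}−ȳ) = -360.1975
Denominator Σ(y_t−ȳ)² = 484.2222
r_1 = -360.1975 / 484.2222 = -0.744

-0.744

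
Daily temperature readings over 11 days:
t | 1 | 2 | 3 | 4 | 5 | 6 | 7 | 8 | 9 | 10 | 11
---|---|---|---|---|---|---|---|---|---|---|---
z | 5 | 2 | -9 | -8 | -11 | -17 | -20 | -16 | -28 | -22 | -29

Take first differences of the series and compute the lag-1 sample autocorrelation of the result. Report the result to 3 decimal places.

-0.675

First differences Δz: -3, -11, 1, -3, -6, -3, 4, -12, 6, -7
Mean of differences = -3.4000
Numerator Σ(Δz_t−Δz̄)(Δz_{t+1}−Δz̄) = -212.1600
Denominator Σ(Δz_t−Δz̄)² = 314.4000
r_1(Δz) = -212.1600 / 314.4000 = -0.675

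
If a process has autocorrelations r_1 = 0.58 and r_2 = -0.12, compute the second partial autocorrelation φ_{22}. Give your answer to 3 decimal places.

φ_{22} = (r_2 − r_1²) / (1 − r_1²)
r_1² = (0.58)² = 0.3364
Numerator = -0.12 − 0.3364 = -0.4564; denominator = 1 − 0.3364 = 0.6636
φ_{22} = -0.4564 / 0.6636 = -0.688

-0.688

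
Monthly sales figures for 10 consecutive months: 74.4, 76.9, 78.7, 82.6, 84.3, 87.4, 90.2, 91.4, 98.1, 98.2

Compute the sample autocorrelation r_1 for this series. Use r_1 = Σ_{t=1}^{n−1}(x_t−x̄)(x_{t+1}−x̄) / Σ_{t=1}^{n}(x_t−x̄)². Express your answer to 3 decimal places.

0.702

Mean x̄ = (74.4 + 76.9 + 78.7 + 82.6 + 84.3 + 87.4 + 90.2 + 91.4 + 98.1 + 98.2)/10 = 86.2200
Numerator Σ_{t=1}^{9}(x_t−x̄)(x_{t+1}−x̄) = 441.3296
Denominator Σ(x_t−x̄)² = 628.6360
r_1 = 441.3296 / 628.6360 = 0.702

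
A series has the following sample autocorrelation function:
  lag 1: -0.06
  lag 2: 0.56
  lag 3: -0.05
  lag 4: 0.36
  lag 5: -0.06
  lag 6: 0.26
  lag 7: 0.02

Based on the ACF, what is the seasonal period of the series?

2

The largest autocorrelation is r_2 = 0.56, with weaker echoes at lags 4 (0.36) and 6 (0.26); the remaining lags stay at or below 0.02.
The dominant spike at lag 2 indicates a seasonal period of 2.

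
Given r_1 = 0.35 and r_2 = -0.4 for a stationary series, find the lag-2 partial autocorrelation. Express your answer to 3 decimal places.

φ_{22} = (r_2 − r_1²) / (1 − r_1²)
r_1² = (0.35)² = 0.1225
Numerator = -0.4 − 0.1225 = -0.5225; denominator = 1 − 0.1225 = 0.8775
φ_{22} = -0.5225 / 0.8775 = -0.595

-0.595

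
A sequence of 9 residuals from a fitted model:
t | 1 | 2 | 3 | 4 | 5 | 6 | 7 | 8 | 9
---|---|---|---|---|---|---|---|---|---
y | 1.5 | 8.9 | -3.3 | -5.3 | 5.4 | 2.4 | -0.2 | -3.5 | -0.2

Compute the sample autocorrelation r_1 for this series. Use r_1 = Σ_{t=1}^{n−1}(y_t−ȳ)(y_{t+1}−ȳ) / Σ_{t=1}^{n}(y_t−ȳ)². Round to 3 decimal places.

Mean ȳ = (1.5 + 8.9 − 3.3 − 5.3 + 5.4 + 2.4 − 0.2 − 3.5 − 0.2)/9 = 0.6333
Numerator Σ_{t=1}^{8}(y_t−ȳ)(y_{t+1}−ȳ) = -16.4578
Denominator Σ(y_t−ȳ)² = 164.0800
r_1 = -16.4578 / 164.0800 = -0.100

-0.100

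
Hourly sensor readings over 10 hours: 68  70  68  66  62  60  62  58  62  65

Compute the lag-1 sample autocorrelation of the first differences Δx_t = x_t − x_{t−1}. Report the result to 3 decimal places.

First differences Δx: 2, -2, -2, -4, -2, 2, -4, 4, 3
Mean of differences = -0.3333
Numerator Σ(Δx_t−Δx̄)(Δx_{t+1}−Δx̄) = -2.7778
Denominator Σ(Δx_t−Δx̄)² = 76.0000
r_1(Δx) = -2.7778 / 76.0000 = -0.037

-0.037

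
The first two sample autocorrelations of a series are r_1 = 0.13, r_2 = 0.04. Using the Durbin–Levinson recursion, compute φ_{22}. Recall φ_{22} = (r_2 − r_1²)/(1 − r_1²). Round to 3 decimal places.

φ_{22} = (r_2 − r_1²) / (1 − r_1²)
r_1² = (0.13)² = 0.0169
Numerator = 0.04 − 0.0169 = 0.0231; denominator = 1 − 0.0169 = 0.9831
φ_{22} = 0.0231 / 0.9831 = 0.023

0.023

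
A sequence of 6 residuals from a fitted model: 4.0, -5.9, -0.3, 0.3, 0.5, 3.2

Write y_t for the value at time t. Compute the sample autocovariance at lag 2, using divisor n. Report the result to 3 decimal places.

-0.390

Mean ȳ = (4.0 − 5.9 − 0.3 + 0.3 + 0.5 + 3.2)/6 = 0.3000
Σ_{t=1}^{4}(y_t−ȳ)(y_{t+2}−ȳ) = -2.3400
γ_2 = -2.3400 / 6 = -0.390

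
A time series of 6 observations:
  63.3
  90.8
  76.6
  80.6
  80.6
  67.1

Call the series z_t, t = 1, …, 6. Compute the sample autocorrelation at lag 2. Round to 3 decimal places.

Mean z̄ = (63.3 + 90.8 + 76.6 + 80.6 + 80.6 + 67.1)/6 = 76.5000
Σ(z_t−z̄)(z_{t+2}−z̄) = (-1.3200) + (58.6300) + (0.4100) + (-38.5400) = 19.1800
Denominator Σ(z_t−z̄)² = 500.7200
r_2 = 19.1800 / 500.7200 = 0.038

0.038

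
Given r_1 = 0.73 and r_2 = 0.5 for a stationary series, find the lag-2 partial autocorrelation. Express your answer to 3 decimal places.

φ_{22} = (r_2 − r_1²) / (1 − r_1²)
r_1² = (0.73)² = 0.5329
Numerator = 0.5 − 0.5329 = -0.0329; denominator = 1 − 0.5329 = 0.4671
φ_{22} = -0.0329 / 0.4671 = -0.070

-0.070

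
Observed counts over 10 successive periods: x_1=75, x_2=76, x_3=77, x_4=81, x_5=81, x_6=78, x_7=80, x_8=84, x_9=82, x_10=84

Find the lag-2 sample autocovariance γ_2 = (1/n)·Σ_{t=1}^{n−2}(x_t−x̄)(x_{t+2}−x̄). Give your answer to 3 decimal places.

Mean x̄ = (75 + 76 + 77 + 81 + 81 + 78 + 80 + 84 + 82 + 84)/10 = 79.8000
Σ_{t=1}^{8}(x_t−x̄)(x_{t+2}−x̄) = 14.1200
γ_2 = 14.1200 / 10 = 1.412

1.412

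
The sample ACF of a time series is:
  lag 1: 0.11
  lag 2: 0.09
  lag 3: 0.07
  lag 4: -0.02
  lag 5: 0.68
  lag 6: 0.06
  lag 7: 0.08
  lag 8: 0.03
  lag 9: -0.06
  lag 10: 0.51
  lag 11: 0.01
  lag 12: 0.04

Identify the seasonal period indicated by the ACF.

The largest autocorrelation is r_5 = 0.68, with a weaker echo at lag 10 (0.51); the remaining lags stay at or below 0.11.
The dominant spike at lag 5 indicates a seasonal period of 5.

5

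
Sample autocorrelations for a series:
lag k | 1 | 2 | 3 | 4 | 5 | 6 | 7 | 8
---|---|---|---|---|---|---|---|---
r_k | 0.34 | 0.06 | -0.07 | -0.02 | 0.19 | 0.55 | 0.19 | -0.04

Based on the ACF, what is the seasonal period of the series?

The largest autocorrelation is r_6 = 0.55; the remaining lags stay at or below 0.34. The elevated value at lag 1 (0.34), dropping to 0.06 at lag 2, reflects decaying short-term dependence rather than seasonality.
The dominant spike at lag 6 indicates a seasonal period of 6.

6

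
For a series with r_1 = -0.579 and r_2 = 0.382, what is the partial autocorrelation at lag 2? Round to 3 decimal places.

0.070

φ_{22} = (r_2 − r_1²) / (1 − r_1²)
r_1² = (-0.579)² = 0.335241
Numerator = 0.382 − 0.3352 = 0.0468; denominator = 1 − 0.3352 = 0.6648
φ_{22} = 0.0468 / 0.6648 = 0.070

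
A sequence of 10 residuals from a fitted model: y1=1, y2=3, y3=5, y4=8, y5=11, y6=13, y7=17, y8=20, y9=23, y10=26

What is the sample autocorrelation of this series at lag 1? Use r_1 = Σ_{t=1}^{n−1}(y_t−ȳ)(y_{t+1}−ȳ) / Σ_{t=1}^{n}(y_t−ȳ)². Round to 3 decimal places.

Mean ȳ = (1 + 3 + 5 + 8 + 11 + 13 + 17 + 20 + 23 + 26)/10 = 12.7000
Numerator Σ_{t=1}^{9}(y_t−ȳ)(y_{t+1}−ȳ) = 476.7100
Denominator Σ(y_t−ȳ)² = 670.1000
r_1 = 476.7100 / 670.1000 = 0.711

0.711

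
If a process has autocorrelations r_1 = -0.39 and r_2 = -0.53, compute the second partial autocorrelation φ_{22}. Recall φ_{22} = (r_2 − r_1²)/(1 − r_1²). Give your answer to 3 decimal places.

φ_{22} = (r_2 − r_1²) / (1 − r_1²)
r_1² = (-0.39)² = 0.1521
Numerator = -0.53 − 0.1521 = -0.6821; denominator = 1 − 0.1521 = 0.8479
φ_{22} = -0.6821 / 0.8479 = -0.804

-0.804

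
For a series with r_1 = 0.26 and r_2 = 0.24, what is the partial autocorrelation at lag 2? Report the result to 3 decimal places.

0.185

φ_{22} = (r_2 − r_1²) / (1 − r_1²)
r_1² = (0.26)² = 0.0676
Numerator = 0.24 − 0.0676 = 0.1724; denominator = 1 − 0.0676 = 0.9324
φ_{22} = 0.1724 / 0.9324 = 0.185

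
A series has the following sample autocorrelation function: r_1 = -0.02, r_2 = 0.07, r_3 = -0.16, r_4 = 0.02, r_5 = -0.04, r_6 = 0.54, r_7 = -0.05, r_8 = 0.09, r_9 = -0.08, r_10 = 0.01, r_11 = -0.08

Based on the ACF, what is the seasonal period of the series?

The largest autocorrelation is r_6 = 0.54; the remaining lags stay at or below 0.09.
The dominant spike at lag 6 indicates a seasonal period of 6.

6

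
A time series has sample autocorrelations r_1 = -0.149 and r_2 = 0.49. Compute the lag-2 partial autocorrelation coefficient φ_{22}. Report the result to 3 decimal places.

0.478

φ_{22} = (r_2 − r_1²) / (1 − r_1²)
r_1² = (-0.149)² = 0.022201
Numerator = 0.49 − 0.0222 = 0.4678; denominator = 1 − 0.0222 = 0.9778
φ_{22} = 0.4678 / 0.9778 = 0.478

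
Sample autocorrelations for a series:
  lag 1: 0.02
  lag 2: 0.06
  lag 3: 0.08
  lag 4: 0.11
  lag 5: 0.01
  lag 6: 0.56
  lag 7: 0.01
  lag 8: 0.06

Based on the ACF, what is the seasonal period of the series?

6

The largest autocorrelation is r_6 = 0.56; the remaining lags stay at or below 0.11.
The dominant spike at lag 6 indicates a seasonal period of 6.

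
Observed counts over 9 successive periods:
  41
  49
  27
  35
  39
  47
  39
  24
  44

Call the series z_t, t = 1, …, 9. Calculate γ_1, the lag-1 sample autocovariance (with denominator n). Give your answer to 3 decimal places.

-15.123

Mean z̄ = (41 + 49 + 27 + 35 + 39 + 47 + 39 + 24 + 44)/9 = 38.3333
Σ_{t=1}^{8}(z_t−z̄)(z_{t+1}−z̄) = -136.1111
γ_1 = -136.1111 / 9 = -15.123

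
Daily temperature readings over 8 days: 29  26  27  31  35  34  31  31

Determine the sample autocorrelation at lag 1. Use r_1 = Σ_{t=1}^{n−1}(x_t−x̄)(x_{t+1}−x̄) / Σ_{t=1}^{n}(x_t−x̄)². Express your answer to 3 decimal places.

Mean x̄ = (29 + 26 + 27 + 31 + 35 + 34 + 31 + 31)/8 = 30.5000
Numerator Σ_{t=1}^{7}(x_t−x̄)(x_{t+1}−x̄) = 40.7500
Denominator Σ(x_t−x̄)² = 68.0000
r_1 = 40.7500 / 68.0000 = 0.599

0.599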